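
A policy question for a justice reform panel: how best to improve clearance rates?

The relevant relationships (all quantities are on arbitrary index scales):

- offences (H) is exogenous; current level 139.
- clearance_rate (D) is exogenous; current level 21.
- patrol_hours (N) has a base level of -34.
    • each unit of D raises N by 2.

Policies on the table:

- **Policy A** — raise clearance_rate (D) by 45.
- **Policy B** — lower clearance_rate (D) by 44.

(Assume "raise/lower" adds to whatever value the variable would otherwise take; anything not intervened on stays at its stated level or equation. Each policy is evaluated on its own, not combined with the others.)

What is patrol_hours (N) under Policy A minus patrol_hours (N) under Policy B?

178

Policy A (D + 45):
  D = 21 + 45 = 66
  N = -34 + 2·66 = 98
Policy B (D − 44):
  D = 21 − 44 = -23
  N = -34 + 2·(-23) = -80
N: 98 − (-80) = 178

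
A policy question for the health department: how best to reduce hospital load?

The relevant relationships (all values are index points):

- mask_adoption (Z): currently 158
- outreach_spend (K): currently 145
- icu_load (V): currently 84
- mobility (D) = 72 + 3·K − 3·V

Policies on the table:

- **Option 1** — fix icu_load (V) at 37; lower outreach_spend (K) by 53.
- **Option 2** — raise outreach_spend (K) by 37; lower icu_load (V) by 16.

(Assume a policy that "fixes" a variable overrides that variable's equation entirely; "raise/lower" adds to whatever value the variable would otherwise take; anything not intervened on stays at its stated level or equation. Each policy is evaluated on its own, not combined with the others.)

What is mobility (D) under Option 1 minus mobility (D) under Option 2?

-177

Option 1 (V := 37, K − 53):
  K = 145 − 53 = 92
  V = 37
  D = 72 + 3·92 − 3·37 = 237
Option 2 (K + 37, V − 16):
  K = 145 + 37 = 182
  V = 84 − 16 = 68
  D = 72 + 3·182 − 3·68 = 414
D: 237 − 414 = -177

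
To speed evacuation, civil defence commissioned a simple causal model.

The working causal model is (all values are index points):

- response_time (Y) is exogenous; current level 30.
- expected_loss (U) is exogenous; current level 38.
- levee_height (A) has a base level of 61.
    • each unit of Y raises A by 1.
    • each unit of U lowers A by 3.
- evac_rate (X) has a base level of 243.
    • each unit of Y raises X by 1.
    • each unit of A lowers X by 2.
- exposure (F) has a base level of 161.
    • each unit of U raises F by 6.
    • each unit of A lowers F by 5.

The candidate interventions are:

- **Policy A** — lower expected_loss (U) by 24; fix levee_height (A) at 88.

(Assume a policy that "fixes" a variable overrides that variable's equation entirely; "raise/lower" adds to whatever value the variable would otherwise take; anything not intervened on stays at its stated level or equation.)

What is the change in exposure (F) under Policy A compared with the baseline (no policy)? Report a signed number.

-699

Baseline:
  Y = 30
  U = 38
  A = 61 + 30 − 3·38 = -23
  F = 161 + 6·38 − 5·(-23) = 504
Policy A (U − 24, A := 88):
  Y = 30
  U = 38 − 24 = 14
  A = 88
  F = 161 + 6·14 − 5·88 = -195
Change in F: -195 − 504 = -699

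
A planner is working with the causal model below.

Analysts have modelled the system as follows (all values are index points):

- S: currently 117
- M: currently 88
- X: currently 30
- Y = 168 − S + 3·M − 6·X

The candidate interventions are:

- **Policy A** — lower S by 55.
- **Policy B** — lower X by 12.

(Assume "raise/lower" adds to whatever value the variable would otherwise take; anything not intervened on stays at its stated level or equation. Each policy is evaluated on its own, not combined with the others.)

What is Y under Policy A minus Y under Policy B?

Policy A (S − 55):
  S = 117 − 55 = 62
  M = 88
  X = 30
  Y = 168 − 62 + 3·88 − 6·30 = 190
Policy B (X − 12):
  S = 117
  M = 88
  X = 30 − 12 = 18
  Y = 168 − 117 + 3·88 − 6·18 = 207
Y: 190 − 207 = -17

-17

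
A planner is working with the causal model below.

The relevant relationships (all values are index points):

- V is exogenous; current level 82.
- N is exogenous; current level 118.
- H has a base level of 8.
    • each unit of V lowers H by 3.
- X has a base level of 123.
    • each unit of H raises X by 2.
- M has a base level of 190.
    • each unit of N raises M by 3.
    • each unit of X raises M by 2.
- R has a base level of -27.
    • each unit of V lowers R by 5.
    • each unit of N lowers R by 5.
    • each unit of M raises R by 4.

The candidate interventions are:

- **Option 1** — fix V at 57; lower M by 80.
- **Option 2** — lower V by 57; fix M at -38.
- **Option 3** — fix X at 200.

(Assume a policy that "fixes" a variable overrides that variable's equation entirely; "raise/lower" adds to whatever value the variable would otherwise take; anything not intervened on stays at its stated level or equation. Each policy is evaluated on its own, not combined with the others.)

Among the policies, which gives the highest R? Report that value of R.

Option 1 (V := 57, M − 80):
  V = 57
  N = 118
  H = 8 − 3·57 = -163
  X = 123 + 2·(-163) = -203
  M = 190 + 3·118 + 2·(-203) (−80 from intervention) = 58
  R = -27 − 5·57 − 5·118 + 4·58 = -670
Option 2 (V − 57, M := -38):
  V = 82 − 57 = 25
  N = 118
  H = 8 − 3·25 = -67
  X = 123 + 2·(-67) = -11
  M = -38
  R = -27 − 5·25 − 5·118 + 4·(-38) = -894
Option 3 (X := 200):
  V = 82
  N = 118
  H = 8 − 3·82 = -238
  X = 200
  M = 190 + 3·118 + 2·200 = 944
  R = -27 − 5·82 − 5·118 + 4·944 = 2749
Comparing — Option 1: R=-670, Option 2: R=-894, Option 3: R=2749. Highest is 2749 (Option 3).

2749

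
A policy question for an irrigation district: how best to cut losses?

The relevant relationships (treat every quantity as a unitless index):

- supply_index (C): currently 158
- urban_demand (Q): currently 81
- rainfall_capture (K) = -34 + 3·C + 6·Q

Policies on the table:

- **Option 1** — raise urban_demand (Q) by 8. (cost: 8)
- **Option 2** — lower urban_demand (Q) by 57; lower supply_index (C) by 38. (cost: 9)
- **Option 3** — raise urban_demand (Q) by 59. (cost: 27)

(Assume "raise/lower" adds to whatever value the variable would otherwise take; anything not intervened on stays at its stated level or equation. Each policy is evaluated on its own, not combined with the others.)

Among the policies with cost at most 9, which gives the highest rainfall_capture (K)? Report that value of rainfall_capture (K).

Option 1 (Q + 8):
  C = 158
  Q = 81 + 8 = 89
  K = -34 + 3·158 + 6·89 = 974
Option 2 (Q − 57, C − 38):
  C = 158 − 38 = 120
  Q = 81 − 57 = 24
  K = -34 + 3·120 + 6·24 = 470
Comparing — Option 1: K=974, Option 2: K=470. Highest is 974 (Option 1).

974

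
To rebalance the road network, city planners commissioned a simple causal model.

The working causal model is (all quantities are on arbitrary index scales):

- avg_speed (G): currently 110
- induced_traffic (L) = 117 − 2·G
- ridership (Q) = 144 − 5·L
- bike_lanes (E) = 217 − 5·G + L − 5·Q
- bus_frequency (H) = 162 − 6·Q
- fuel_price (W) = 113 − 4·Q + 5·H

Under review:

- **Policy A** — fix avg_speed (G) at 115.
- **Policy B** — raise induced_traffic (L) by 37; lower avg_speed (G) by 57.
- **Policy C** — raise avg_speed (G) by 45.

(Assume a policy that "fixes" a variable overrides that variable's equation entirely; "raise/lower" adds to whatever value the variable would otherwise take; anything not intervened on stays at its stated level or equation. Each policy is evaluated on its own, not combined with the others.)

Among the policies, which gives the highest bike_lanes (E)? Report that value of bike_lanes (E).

Policy A (G := 115):
  G = 115
  L = 117 − 2·115 = -113
  Q = 144 − 5·(-113) = 709
  E = 217 − 5·115 + (-113) − 5·709 = -4016
Policy B (L + 37, G − 57):
  G = 110 − 57 = 53
  L = 117 − 2·53 (+37 from intervention) = 48
  Q = 144 − 5·48 = -96
  E = 217 − 5·53 + 48 − 5·(-96) = 480
Policy C (G + 45):
  G = 110 + 45 = 155
  L = 117 − 2·155 = -193
  Q = 144 − 5·(-193) = 1109
  E = 217 − 5·155 + (-193) − 5·1109 = -6296
Comparing — Policy A: E=-4016, Policy B: E=480, Policy C: E=-6296. Highest is 480 (Policy B).

480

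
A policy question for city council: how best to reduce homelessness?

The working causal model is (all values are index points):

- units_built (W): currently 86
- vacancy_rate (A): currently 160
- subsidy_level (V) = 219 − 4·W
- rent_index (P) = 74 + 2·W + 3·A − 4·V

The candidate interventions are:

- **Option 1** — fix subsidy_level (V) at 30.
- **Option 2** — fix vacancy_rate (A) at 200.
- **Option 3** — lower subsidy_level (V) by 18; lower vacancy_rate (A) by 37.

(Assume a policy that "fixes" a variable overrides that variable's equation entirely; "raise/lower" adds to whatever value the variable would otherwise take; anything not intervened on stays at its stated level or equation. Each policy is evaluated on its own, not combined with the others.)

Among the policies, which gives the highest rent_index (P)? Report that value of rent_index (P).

Option 1 (V := 30):
  W = 86
  A = 160
  V = 30
  P = 74 + 2·86 + 3·160 − 4·30 = 606
Option 2 (A := 200):
  W = 86
  A = 200
  V = 219 − 4·86 = -125
  P = 74 + 2·86 + 3·200 − 4·(-125) = 1346
Option 3 (V − 18, A − 37):
  W = 86
  A = 160 − 37 = 123
  V = 219 − 4·86 (−18 from intervention) = -143
  P = 74 + 2·86 + 3·123 − 4·(-143) = 1187
Comparing — Option 1: P=606, Option 2: P=1346, Option 3: P=1187. Highest is 1346 (Option 2).

1346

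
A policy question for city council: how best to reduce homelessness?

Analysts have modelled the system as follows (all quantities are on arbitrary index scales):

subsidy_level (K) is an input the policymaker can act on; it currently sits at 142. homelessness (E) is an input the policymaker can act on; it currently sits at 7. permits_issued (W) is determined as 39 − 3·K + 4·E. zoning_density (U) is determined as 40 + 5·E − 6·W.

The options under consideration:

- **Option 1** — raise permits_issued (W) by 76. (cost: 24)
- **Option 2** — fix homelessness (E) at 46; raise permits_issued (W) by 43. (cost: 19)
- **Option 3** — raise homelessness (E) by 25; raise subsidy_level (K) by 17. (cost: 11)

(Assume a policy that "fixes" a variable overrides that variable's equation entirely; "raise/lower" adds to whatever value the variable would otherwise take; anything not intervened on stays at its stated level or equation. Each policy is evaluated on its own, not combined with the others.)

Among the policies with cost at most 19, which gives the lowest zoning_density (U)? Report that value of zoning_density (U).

Option 2 (E := 46, W + 43):
  K = 142
  E = 46
  W = 39 − 3·142 + 4·46 (+43 from intervention) = -160
  U = 40 + 5·46 − 6·(-160) = 1230
Option 3 (E + 25, K + 17):
  K = 142 + 17 = 159
  E = 7 + 25 = 32
  W = 39 − 3·159 + 4·32 = -310
  U = 40 + 5·32 − 6·(-310) = 2060
Comparing — Option 2: U=1230, Option 3: U=2060. Lowest is 1230 (Option 2).

1230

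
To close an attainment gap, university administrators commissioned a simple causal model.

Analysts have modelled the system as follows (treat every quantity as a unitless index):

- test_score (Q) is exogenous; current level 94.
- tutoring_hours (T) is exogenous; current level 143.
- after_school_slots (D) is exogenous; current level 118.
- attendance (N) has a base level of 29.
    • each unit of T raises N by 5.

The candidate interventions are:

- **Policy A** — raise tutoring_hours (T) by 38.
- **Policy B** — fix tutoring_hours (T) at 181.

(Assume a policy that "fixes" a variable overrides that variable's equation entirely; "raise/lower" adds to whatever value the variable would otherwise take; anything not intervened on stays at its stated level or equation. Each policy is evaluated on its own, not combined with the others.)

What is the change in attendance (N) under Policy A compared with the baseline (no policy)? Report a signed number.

190

Baseline:
  T = 143
  N = 29 + 5·143 = 744
Policy A (T + 38):
  T = 143 + 38 = 181
  N = 29 + 5·181 = 934
Change in N: 934 − 744 = 190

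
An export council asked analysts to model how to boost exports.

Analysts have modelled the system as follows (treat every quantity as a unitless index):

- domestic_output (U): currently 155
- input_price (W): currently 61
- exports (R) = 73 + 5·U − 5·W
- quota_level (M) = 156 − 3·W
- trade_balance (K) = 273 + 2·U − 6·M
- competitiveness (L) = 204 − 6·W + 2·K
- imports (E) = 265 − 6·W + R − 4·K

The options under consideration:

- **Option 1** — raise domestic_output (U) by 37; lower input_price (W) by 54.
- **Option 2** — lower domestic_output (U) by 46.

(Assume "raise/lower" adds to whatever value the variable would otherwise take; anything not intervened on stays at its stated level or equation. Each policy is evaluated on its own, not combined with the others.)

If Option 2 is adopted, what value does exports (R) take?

313

Option 2 (U − 46):
  U = 155 − 46 = 109
  W = 61
  R = 73 + 5·109 − 5·61 = 313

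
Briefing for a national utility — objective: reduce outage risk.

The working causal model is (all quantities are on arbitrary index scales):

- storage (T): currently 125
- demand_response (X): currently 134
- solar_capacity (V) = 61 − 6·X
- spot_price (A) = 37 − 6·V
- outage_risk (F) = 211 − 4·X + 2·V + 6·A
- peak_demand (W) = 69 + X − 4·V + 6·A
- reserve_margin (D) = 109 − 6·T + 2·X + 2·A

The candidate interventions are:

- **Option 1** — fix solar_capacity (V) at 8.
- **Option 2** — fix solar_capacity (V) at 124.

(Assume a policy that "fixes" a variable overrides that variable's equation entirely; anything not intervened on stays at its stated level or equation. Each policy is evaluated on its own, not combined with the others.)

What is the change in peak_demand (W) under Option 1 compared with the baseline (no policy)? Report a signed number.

Baseline:
  X = 134
  V = 61 − 6·134 = -743
  A = 37 − 6·(-743) = 4495
  W = 69 + 134 − 4·(-743) + 6·4495 = 30145
Option 1 (V := 8):
  X = 134
  V = 8
  A = 37 − 6·8 = -11
  W = 69 + 134 − 4·8 + 6·(-11) = 105
Change in W: 105 − 30145 = -30040

-30040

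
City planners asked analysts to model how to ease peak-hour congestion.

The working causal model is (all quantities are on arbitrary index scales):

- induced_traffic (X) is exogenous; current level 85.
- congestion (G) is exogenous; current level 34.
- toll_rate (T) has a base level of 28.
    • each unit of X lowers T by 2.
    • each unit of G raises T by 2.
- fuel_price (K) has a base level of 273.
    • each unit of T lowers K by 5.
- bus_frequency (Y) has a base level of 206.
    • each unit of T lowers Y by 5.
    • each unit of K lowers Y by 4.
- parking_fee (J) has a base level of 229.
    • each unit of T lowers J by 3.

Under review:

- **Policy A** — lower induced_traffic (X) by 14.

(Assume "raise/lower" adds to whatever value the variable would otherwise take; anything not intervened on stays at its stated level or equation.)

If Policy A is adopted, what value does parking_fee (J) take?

367

Policy A (X − 14):
  X = 85 − 14 = 71
  G = 34
  T = 28 − 2·71 + 2·34 = -46
  J = 229 − 3·(-46) = 367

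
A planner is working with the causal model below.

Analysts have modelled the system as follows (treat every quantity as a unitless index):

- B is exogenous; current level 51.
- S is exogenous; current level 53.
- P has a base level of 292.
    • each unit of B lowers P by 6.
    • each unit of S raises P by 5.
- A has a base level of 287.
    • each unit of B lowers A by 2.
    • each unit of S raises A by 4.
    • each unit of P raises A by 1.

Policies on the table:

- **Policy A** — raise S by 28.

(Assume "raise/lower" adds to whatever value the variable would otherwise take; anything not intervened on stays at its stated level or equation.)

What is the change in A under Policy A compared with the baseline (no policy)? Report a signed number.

252

Baseline:
  B = 51
  S = 53
  P = 292 − 6·51 + 5·53 = 251
  A = 287 − 2·51 + 4·53 + 251 = 648
Policy A (S + 28):
  B = 51
  S = 53 + 28 = 81
  P = 292 − 6·51 + 5·81 = 391
  A = 287 − 2·51 + 4·81 + 391 = 900
Change in A: 900 − 648 = 252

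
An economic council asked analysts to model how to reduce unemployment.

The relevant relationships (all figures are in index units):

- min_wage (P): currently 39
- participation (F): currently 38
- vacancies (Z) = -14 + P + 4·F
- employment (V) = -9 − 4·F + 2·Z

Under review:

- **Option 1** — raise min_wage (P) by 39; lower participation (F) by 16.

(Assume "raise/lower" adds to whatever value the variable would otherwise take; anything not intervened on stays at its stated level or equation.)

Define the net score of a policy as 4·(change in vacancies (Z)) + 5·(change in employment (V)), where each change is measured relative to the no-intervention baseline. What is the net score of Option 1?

Baseline:
  P = 39
  F = 38
  Z = -14 + 39 + 4·38 = 177
  V = -9 − 4·38 + 2·177 = 193
Option 1 (P + 39, F − 16):
  P = 39 + 39 = 78
  F = 38 − 16 = 22
  Z = -14 + 78 + 4·22 = 152
  V = -9 − 4·22 + 2·152 = 207
ΔZ = 152 − 177 = -25; ΔV = 207 − 193 = 14
Score = 4·(-25) + 5·14 = -30

-30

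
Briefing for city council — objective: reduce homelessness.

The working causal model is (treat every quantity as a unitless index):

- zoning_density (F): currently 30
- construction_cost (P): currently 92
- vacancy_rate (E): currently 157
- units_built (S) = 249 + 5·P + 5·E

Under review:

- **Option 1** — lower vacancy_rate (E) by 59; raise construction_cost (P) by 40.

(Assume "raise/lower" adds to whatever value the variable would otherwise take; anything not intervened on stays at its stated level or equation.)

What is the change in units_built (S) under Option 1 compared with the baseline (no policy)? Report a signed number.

Baseline:
  P = 92
  E = 157
  S = 249 + 5·92 + 5·157 = 1494
Option 1 (E − 59, P + 40):
  P = 92 + 40 = 132
  E = 157 − 59 = 98
  S = 249 + 5·132 + 5·98 = 1399
Change in S: 1399 − 1494 = -95

-95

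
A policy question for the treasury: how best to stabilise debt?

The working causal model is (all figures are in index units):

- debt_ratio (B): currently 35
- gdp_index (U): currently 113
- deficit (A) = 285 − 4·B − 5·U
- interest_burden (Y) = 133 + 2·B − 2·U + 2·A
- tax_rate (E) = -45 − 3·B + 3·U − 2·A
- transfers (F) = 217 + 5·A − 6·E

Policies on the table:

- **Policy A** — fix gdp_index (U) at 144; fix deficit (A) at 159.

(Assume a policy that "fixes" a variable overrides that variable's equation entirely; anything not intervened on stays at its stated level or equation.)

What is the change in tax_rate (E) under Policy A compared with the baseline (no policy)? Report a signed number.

-1065

Baseline:
  B = 35
  U = 113
  A = 285 − 4·35 − 5·113 = -420
  E = -45 − 3·35 + 3·113 − 2·(-420) = 1029
Policy A (U := 144, A := 159):
  B = 35
  U = 144
  A = 159
  E = -45 − 3·35 + 3·144 − 2·159 = -36
Change in E: -36 − 1029 = -1065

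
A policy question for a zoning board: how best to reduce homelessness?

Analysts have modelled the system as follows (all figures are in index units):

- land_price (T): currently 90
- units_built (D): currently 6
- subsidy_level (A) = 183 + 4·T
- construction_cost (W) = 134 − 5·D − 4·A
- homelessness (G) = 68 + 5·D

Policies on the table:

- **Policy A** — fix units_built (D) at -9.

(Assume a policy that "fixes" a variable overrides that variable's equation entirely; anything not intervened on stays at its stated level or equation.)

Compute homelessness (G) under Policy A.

23

Policy A (D := -9):
  D = -9
  G = 68 + 5·(-9) = 23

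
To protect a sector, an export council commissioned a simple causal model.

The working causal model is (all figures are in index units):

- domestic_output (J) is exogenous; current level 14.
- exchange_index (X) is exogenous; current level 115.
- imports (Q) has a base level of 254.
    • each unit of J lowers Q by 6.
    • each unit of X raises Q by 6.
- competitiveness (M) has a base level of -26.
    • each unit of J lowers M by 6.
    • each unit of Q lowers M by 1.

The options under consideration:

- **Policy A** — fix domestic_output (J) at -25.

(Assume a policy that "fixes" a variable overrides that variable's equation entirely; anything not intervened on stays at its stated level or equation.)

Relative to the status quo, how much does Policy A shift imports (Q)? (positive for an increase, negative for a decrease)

234

Baseline:
  J = 14
  X = 115
  Q = 254 − 6·14 + 6·115 = 860
Policy A (J := -25):
  J = -25
  X = 115
  Q = 254 − 6·(-25) + 6·115 = 1094
Change in Q: 1094 − 860 = 234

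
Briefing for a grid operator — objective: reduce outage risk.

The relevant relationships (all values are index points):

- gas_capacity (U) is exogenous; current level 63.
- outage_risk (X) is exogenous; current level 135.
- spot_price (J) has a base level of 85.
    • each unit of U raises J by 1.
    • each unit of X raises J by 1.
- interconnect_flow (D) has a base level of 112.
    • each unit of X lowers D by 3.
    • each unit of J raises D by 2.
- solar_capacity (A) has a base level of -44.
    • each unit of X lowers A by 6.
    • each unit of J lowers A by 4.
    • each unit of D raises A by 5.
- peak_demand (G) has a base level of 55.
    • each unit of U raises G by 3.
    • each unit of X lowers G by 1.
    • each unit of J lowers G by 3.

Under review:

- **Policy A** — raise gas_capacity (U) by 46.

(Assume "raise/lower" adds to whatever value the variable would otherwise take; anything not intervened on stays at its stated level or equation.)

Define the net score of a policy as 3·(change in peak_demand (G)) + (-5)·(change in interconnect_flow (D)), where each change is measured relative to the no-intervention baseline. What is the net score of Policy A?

Baseline:
  U = 63
  X = 135
  J = 85 + 63 + 135 = 283
  D = 112 − 3·135 + 2·283 = 273
  G = 55 + 3·63 − 135 − 3·283 = -740
Policy A (U + 46):
  U = 63 + 46 = 109
  X = 135
  J = 85 + 109 + 135 = 329
  D = 112 − 3·135 + 2·329 = 365
  G = 55 + 3·109 − 135 − 3·329 = -740
ΔG = -740 − (-740) = 0; ΔD = 365 − 273 = 92
Score = 3·0 + (-5)·92 = -460

-460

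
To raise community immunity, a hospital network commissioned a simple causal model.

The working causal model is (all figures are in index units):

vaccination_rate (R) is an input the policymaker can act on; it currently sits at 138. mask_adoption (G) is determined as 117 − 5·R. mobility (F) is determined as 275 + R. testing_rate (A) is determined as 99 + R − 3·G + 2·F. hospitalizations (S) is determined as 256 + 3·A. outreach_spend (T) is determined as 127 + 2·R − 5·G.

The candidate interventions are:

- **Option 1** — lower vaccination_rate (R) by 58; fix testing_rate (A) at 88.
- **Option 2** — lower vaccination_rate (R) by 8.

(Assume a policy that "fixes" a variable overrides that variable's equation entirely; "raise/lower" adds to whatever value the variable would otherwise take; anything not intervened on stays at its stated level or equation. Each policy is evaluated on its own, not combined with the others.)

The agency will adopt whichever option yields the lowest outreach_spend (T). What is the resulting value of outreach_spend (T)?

Option 1 (R − 58, A := 88):
  R = 138 − 58 = 80
  G = 117 − 5·80 = -283
  T = 127 + 2·80 − 5·(-283) = 1702
Option 2 (R − 8):
  R = 138 − 8 = 130
  G = 117 − 5·130 = -533
  T = 127 + 2·130 − 5·(-533) = 3052
Comparing — Option 1: T=1702, Option 2: T=3052. Lowest is 1702 (Option 1).

1702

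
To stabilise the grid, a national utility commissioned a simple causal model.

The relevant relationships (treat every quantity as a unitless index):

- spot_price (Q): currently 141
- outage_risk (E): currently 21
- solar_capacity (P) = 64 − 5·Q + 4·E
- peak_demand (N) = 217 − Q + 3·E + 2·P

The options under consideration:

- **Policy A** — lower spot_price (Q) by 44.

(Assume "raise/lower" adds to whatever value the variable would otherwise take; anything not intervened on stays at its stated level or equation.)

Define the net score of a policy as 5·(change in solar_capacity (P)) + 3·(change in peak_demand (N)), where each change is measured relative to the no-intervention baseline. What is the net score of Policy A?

2552

Baseline:
  Q = 141
  E = 21
  P = 64 − 5·141 + 4·21 = -557
  N = 217 − 141 + 3·21 + 2·(-557) = -975
Policy A (Q − 44):
  Q = 141 − 44 = 97
  E = 21
  P = 64 − 5·97 + 4·21 = -337
  N = 217 − 97 + 3·21 + 2·(-337) = -491
ΔP = -337 − (-557) = 220; ΔN = -491 − (-975) = 484
Score = 5·220 + 3·484 = 2552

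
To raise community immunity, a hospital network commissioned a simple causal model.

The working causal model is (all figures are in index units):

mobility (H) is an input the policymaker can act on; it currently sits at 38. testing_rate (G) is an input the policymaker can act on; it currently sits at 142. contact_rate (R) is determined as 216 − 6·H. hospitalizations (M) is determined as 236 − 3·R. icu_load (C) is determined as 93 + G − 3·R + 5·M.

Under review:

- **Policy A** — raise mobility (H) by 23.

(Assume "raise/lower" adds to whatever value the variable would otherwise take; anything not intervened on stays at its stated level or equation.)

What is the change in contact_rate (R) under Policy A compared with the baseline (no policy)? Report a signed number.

Baseline:
  H = 38
  R = 216 − 6·38 = -12
Policy A (H + 23):
  H = 38 + 23 = 61
  R = 216 − 6·61 = -150
Change in R: -150 − (-12) = -138

-138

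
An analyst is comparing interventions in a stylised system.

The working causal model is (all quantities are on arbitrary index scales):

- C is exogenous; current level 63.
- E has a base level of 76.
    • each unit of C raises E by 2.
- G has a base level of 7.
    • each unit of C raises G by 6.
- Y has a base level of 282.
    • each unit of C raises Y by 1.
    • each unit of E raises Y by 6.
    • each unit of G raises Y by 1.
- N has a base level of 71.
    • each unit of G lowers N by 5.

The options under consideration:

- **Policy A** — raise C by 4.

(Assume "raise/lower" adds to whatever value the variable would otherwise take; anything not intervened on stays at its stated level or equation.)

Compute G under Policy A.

Policy A (C + 4):
  C = 63 + 4 = 67
  G = 7 + 6·67 = 409

409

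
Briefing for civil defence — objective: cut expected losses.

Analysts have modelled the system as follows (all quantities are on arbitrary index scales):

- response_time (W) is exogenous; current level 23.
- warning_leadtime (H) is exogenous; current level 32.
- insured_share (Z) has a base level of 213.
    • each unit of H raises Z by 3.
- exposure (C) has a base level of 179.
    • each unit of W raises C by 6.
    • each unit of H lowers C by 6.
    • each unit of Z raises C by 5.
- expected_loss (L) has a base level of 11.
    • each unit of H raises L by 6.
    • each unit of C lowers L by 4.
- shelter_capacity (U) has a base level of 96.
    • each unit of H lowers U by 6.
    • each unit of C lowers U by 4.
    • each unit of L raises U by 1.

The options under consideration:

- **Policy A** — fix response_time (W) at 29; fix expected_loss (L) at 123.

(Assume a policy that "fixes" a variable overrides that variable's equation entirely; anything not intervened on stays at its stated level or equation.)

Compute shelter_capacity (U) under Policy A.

-6797

Policy A (W := 29, L := 123):
  W = 29
  H = 32
  Z = 213 + 3·32 = 309
  C = 179 + 6·29 − 6·32 + 5·309 = 1706
  L = 123
  U = 96 − 6·32 − 4·1706 + 123 = -6797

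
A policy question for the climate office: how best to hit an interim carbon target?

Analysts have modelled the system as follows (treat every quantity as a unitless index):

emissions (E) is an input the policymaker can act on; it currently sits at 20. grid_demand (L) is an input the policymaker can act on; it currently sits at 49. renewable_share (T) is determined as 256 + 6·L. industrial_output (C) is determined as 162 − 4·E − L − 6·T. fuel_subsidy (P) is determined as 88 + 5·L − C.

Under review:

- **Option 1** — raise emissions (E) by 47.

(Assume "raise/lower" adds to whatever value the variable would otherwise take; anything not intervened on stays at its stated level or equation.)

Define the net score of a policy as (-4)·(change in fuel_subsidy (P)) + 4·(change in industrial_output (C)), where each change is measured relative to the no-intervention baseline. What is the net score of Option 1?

Baseline:
  E = 20
  L = 49
  T = 256 + 6·49 = 550
  C = 162 − 4·20 − 49 − 6·550 = -3267
  P = 88 + 5·49 − (-3267) = 3600
Option 1 (E + 47):
  E = 20 + 47 = 67
  L = 49
  T = 256 + 6·49 = 550
  C = 162 − 4·67 − 49 − 6·550 = -3455
  P = 88 + 5·49 − (-3455) = 3788
ΔP = 3788 − 3600 = 188; ΔC = -3455 − (-3267) = -188
Score = (-4)·188 + 4·(-188) = -1504

-1504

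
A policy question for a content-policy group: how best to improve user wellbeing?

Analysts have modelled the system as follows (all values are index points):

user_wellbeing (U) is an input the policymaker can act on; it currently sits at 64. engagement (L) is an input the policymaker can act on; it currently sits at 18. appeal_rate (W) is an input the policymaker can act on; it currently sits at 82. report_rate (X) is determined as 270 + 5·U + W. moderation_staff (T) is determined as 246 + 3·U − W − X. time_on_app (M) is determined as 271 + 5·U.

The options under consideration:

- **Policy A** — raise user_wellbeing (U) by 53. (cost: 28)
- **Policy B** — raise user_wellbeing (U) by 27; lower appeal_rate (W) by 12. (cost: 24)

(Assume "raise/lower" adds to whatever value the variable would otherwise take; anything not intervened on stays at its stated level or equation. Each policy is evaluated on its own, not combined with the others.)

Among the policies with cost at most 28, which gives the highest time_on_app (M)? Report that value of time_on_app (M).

856

Policy A (U + 53):
  U = 64 + 53 = 117
  M = 271 + 5·117 = 856
Policy B (U + 27, W − 12):
  U = 64 + 27 = 91
  M = 271 + 5·91 = 726
Comparing — Policy A: M=856, Policy B: M=726. Highest is 856 (Policy A).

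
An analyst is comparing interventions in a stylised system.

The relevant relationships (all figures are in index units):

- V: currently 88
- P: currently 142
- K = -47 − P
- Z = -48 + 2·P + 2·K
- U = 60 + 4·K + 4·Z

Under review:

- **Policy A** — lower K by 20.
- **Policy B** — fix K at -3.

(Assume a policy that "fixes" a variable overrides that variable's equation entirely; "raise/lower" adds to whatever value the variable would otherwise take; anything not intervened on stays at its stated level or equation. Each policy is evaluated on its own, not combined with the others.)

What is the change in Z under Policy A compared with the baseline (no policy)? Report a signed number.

-40

Baseline:
  P = 142
  K = -47 − 142 = -189
  Z = -48 + 2·142 + 2·(-189) = -142
Policy A (K − 20):
  P = 142
  K = -47 − 142 (−20 from intervention) = -209
  Z = -48 + 2·142 + 2·(-209) = -182
Change in Z: -182 − (-142) = -40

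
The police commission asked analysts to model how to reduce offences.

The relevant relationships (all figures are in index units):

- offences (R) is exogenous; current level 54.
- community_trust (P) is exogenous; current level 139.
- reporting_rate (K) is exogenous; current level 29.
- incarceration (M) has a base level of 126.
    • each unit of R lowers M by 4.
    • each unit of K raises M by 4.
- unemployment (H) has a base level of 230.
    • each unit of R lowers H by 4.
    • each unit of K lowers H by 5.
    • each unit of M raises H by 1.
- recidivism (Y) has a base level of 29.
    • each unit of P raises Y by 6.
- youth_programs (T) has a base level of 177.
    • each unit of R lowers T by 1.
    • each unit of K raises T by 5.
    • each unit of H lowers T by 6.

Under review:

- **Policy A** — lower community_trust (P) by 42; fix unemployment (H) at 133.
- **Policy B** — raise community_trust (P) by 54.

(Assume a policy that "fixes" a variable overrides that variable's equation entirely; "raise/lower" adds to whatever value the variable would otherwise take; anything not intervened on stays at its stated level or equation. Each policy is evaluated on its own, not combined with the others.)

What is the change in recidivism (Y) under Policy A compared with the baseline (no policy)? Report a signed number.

-252

Baseline:
  P = 139
  Y = 29 + 6·139 = 863
Policy A (P − 42, H := 133):
  P = 139 − 42 = 97
  Y = 29 + 6·97 = 611
Change in Y: 611 − 863 = -252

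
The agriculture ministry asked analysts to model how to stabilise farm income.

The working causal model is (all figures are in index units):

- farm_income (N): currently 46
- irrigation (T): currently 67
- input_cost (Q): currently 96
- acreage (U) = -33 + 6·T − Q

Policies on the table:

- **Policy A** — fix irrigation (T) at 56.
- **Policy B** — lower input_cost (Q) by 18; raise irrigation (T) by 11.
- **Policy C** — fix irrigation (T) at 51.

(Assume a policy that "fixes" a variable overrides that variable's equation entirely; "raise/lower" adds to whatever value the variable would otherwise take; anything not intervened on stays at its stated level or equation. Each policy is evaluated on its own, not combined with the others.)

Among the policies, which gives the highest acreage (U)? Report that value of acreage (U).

357

Policy A (T := 56):
  T = 56
  Q = 96
  U = -33 + 6·56 − 96 = 207
Policy B (Q − 18, T + 11):
  T = 67 + 11 = 78
  Q = 96 − 18 = 78
  U = -33 + 6·78 − 78 = 357
Policy C (T := 51):
  T = 51
  Q = 96
  U = -33 + 6·51 − 96 = 177
Comparing — Policy A: U=207, Policy B: U=357, Policy C: U=177. Highest is 357 (Policy B).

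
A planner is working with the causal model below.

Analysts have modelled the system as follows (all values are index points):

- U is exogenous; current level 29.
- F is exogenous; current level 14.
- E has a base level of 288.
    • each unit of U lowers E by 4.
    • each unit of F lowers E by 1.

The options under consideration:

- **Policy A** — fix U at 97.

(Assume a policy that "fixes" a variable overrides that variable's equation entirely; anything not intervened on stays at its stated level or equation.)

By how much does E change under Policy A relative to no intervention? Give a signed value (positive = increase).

Baseline:
  U = 29
  F = 14
  E = 288 − 4·29 − 14 = 158
Policy A (U := 97):
  U = 97
  F = 14
  E = 288 − 4·97 − 14 = -114
Change in E: -114 − 158 = -272

-272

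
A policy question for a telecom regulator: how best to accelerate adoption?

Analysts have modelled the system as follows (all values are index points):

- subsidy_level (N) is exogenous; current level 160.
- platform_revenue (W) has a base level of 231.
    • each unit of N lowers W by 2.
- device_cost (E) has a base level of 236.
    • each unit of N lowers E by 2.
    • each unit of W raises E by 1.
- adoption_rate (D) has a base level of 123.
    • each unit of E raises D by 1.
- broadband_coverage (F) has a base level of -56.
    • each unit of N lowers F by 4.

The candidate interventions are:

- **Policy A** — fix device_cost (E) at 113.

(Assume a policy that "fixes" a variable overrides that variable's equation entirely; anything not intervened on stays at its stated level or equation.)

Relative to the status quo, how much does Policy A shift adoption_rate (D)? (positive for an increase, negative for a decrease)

286

Baseline:
  N = 160
  W = 231 − 2·160 = -89
  E = 236 − 2·160 + (-89) = -173
  D = 123 + (-173) = -50
Policy A (E := 113):
  N = 160
  W = 231 − 2·160 = -89
  E = 113
  D = 123 + 113 = 236
Change in D: 236 − (-50) = 286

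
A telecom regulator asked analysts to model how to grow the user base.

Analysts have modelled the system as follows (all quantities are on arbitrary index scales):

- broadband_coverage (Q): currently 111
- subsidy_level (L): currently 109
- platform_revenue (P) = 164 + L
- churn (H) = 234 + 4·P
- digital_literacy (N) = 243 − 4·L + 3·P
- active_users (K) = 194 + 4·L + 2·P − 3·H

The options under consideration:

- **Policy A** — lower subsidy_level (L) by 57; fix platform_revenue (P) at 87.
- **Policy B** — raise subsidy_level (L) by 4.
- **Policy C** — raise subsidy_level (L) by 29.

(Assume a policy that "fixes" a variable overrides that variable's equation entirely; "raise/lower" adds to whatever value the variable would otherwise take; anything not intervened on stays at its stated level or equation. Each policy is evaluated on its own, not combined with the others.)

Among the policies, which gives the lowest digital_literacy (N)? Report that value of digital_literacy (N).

Policy A (L − 57, P := 87):
  L = 109 − 57 = 52
  P = 87
  N = 243 − 4·52 + 3·87 = 296
Policy B (L + 4):
  L = 109 + 4 = 113
  P = 164 + 113 = 277
  N = 243 − 4·113 + 3·277 = 622
Policy C (L + 29):
  L = 109 + 29 = 138
  P = 164 + 138 = 302
  N = 243 − 4·138 + 3·302 = 597
Comparing — Policy A: N=296, Policy B: N=622, Policy C: N=597. Lowest is 296 (Policy A).

296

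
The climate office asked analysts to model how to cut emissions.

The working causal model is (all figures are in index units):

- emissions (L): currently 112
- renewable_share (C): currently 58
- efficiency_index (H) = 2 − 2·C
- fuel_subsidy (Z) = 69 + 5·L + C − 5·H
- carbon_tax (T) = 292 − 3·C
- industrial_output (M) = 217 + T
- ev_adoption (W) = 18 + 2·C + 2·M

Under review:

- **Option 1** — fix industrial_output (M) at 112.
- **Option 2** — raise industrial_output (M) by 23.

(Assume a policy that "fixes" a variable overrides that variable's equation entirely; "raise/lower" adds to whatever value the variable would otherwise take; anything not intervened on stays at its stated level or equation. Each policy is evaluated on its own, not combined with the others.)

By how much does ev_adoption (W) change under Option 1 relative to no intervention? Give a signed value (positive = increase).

Baseline:
  C = 58
  T = 292 − 3·58 = 118
  M = 217 + 118 = 335
  W = 18 + 2·58 + 2·335 = 804
Option 1 (M := 112):
  C = 58
  T = 292 − 3·58 = 118
  M = 112
  W = 18 + 2·58 + 2·112 = 358
Change in W: 358 − 804 = -446

-446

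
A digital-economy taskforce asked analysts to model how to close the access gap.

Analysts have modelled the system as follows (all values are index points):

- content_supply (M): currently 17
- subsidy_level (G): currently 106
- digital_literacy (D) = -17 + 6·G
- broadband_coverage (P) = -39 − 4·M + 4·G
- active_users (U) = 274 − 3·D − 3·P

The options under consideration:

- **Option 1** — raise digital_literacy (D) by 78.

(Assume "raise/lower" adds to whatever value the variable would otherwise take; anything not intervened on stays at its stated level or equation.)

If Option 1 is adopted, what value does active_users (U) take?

Option 1 (D + 78):
  M = 17
  G = 106
  D = -17 + 6·106 (+78 from intervention) = 697
  P = -39 − 4·17 + 4·106 = 317
  U = 274 − 3·697 − 3·317 = -2768

-2768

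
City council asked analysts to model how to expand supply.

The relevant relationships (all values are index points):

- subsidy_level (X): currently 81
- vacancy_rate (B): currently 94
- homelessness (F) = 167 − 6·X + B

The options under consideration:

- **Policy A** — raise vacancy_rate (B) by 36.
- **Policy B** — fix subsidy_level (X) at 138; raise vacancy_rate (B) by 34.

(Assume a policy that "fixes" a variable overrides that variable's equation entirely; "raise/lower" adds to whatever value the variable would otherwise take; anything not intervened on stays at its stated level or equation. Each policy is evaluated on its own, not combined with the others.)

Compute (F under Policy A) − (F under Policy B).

Policy A (B + 36):
  X = 81
  B = 94 + 36 = 130
  F = 167 − 6·81 + 130 = -189
Policy B (X := 138, B + 34):
  X = 138
  B = 94 + 34 = 128
  F = 167 − 6·138 + 128 = -533
F: -189 − (-533) = 344

344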